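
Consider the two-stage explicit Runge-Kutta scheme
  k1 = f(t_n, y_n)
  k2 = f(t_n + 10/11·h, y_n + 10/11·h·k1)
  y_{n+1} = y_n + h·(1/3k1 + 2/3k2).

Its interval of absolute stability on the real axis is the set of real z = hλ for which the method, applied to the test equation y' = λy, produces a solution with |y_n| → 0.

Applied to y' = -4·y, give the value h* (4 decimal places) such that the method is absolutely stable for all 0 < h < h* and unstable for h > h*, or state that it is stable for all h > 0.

(-1.6500,0); λ=-4 ⇒ h* = (33/20)/4 = 0.4125.

Test eqn y'=λy, z=hλ:
  k1=λy_n ⇒ h·k1=z·y_n;  k2=λ(1+10/11z)y_n ⇒ h·k2=z(1+10/11z)y_n
  y_{n+1}/y_n = 1 + 1/3z + 2/3z(1+10/11z) = 1 + z + 20/33z²
  R(z) = 1 + z + 20/33z².

Solve |R(x)|<1 on ℝ⁻.
x=-0.31: |R|=0.7482
R=1: x+20/33x²=0 ⇒ x=−33/20=-1.6500; min R=1−1/(4·20/33)=0.5875>−1
Confirm numerically:
  x=-1.522: |R|=0.88193 <1
  x=-1.178: |R|=0.66302 <1
  x=-0.964: |R|=0.59921 <1
  x=-0.798: |R|=0.58794 <1
  x=-2.080: |R|=1.54206 >1
  x=-1.739: |R|=1.09380 >1
Interval (-1.6500, 0).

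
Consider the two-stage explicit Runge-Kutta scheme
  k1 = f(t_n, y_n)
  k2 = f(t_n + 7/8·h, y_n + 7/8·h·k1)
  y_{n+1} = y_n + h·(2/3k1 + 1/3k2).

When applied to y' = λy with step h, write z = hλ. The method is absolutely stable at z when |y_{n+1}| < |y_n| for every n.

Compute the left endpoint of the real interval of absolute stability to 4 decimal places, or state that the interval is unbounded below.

On y'=λy, z=hλ:
  k1=λy_n ⇒ h·k1=z·y_n;  k2=λ(1+7/8z)y_n ⇒ h·k2=z(1+7/8z)y_n
  y_{n+1}/y_n = 1 + 2/3z + 1/3z(1+7/8z) = 1 + z + 7/24z²
  ⇒ R(z) = 1 + z + 7/24z².

Need |R(x)|<1, x<0.
x=-0.44: |R|=0.6165
R=1: x+7/24x²=0 ⇒ x=−24/7=-3.4286; min R=1−1/(4·7/24)=0.1429>−1
Confirm numerically:
  x=-2.706: |R|=0.42971 <1
  x=-2.432: |R|=0.29310 <1
  x=-2.246: |R|=0.22532 <1
  x=-4.010: |R|=1.68003 >1
  x=-3.815: |R|=1.42998 >1
Interval (-3.4286, 0).

z* = -3.4286.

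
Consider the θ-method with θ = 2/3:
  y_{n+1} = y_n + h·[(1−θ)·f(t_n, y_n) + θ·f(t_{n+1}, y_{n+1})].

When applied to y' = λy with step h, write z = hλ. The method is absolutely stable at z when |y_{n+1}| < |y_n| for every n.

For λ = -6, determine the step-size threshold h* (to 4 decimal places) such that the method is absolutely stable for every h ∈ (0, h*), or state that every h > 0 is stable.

interval (−∞, 0). Any h>0 works for λ=-6.

With y'=λy (z=hλ):
  y_{n+1} = y_n + z·[1/3·y_n + 2/3·y_{n+1}] ⇒ (1 − 2/3z)y_{n+1} = (1 + 1/3z)y_n
  R(z) = (1 + 1/3z)/(1 − 2/3z).

Need |R(x)|<1, x<0.
x=-1.7: |R|=0.2031
x=-2: |R|=0.1429
x=-10: |R|=0.3043
x=-100: |R|=0.4778
θ=2/3≥1/2 ⇒ |1+1/3x|<|1−2/3x| ∀x<0 ⇒ stable on all of ℝ⁻.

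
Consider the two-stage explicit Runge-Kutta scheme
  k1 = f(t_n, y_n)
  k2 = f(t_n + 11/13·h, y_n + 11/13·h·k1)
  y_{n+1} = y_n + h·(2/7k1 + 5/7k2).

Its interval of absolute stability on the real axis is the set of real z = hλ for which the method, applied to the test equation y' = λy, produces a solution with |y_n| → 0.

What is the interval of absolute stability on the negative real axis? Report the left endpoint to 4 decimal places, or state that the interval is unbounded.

(-1.6545, 0).

Set f=λy, z=hλ:
  k1=λy_n ⇒ h·k1=z·y_n;  k2=λ(1+11/13z)y_n ⇒ h·k2=z(1+11/13z)y_n
  y_{n+1}/y_n = 1 + 2/7z + 5/7z(1+11/13z) = 1 + z + 55/91z²
  ⇒ R(z) = 1 + z + 55/91z².

Need |R(x)|<1, x<0.
x=-1.28: |R|=0.7102
R=1: x+55/91x²=0 ⇒ x=−91/55=-1.6545; min R=1−1/(4·55/91)=0.5864>−1
Confirm numerically:
  x=-1.549: |R|=0.90119 <1
  x=-0.863: |R|=0.58714 <1
  x=-0.810: |R|=0.58654 <1
  x=-2.013: |R|=1.43611 >1
  x=-2.011: |R|=1.43325 >1
So |R|<1 on (-1.6545, 0).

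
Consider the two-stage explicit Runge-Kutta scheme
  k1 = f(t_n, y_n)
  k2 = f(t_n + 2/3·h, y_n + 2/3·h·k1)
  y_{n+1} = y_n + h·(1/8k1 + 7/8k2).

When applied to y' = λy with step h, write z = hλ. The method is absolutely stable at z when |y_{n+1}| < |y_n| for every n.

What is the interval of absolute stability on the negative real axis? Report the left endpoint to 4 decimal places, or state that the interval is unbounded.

Test eqn y'=λy, z=hλ:
  k1=λy_n ⇒ h·k1=z·y_n;  k2=λ(1+2/3z)y_n ⇒ h·k2=z(1+2/3z)y_n
  y_{n+1}/y_n = 1 + 1/8z + 7/8z(1+2/3z) = 1 + z + 7/12z²
  so R(z) = 1 + z + 7/12z².

Find x<0 with |R(x)|<1.
x=-0.57: |R|=0.6195
R=1: x+7/12x²=0 ⇒ x=−12/7=-1.7143; min R=1−1/(4·7/12)=0.5714>−1
Confirm numerically:
  x=-1.580: |R|=0.87623 <1
  x=-0.845: |R|=0.57151 <1
  x=-0.719: |R|=0.58256 <1
  x=-2.154: |R|=1.55250 >1
  x=-1.859: |R|=1.15693 >1
Interval (-1.7143, 0).

(-1.7143, 0).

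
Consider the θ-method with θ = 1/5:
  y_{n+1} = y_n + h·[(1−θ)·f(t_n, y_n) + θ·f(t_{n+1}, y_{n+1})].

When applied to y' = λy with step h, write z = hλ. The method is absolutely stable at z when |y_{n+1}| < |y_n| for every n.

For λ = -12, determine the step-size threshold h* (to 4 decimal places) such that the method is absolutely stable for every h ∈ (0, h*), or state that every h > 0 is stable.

Test eqn y'=λy, z=hλ:
  y_{n+1} = y_n + z·[4/5·y_n + 1/5·y_{n+1}] ⇒ (1 − 1/5z)y_{n+1} = (1 + 4/5z)y_n
  ⇒ R(z) = (1 + 4/5z)/(1 − 1/5z).

Boundary: |R(x)|=1, x<0.
x=-0.98: |R|=0.1806
R=−1: 1+4/5x = −1+1/5x ⇒ -3/5x=2 ⇒ x=2/(-3/5)=-3.3333
Confirm numerically:
  x=-3.166: |R|=0.93853 <1
  x=-2.628: |R|=0.72260 <1
  x=-2.164: |R|=0.51033 <1
  x=-3.831: |R|=1.16906 >1
  x=-3.671: |R|=1.11683 >1
Interval (-3.3333, 0).

(-3.3333,0); λ=-12 ⇒ h* = (10/3)/12 = 0.2778.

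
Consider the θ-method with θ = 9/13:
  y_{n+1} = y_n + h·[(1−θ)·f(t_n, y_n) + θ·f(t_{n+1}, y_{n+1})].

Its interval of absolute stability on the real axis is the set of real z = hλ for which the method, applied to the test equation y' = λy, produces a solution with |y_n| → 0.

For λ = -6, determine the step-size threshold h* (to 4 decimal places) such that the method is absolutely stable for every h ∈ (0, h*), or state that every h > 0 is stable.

On y'=λy, z=hλ:
  y_{n+1} = y_n + z·[4/13·y_n + 9/13·y_{n+1}] ⇒ (1 − 9/13z)y_{n+1} = (1 + 4/13z)y_n
  so R(z) = (1 + 4/13z)/(1 − 9/13z).

Need |R(x)|<1, x<0.
x=-1.56: |R|=0.2500
x=-2: |R|=0.1613
x=-10: |R|=0.2621
x=-100: |R|=0.4239
θ=9/13≥1/2 ⇒ |1+4/13x|<|1−9/13x| ∀x<0 ⇒ interval (−∞,0).

(−∞, 0) — no finite endpoint. Any h>0 works for λ=-6.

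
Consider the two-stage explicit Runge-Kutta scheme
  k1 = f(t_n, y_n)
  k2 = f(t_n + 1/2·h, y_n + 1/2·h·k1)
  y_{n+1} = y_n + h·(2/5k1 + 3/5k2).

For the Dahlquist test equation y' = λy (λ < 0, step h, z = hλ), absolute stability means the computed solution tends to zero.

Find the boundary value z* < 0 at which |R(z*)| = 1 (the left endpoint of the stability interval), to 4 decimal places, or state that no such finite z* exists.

On y'=λy, z=hλ:
  k1=λy_n ⇒ h·k1=z·y_n;  k2=λ(1+1/2z)y_n ⇒ h·k2=z(1+1/2z)y_n
  y_{n+1}/y_n = 1 + 2/5z + 3/5z(1+1/2z) = 1 + z + 3/10z²
  Hence R(z) = 1 + z + 3/10z².

Find x<0 with |R(x)|<1.
x=-1.41: |R|=0.1864
R=1: x+3/10x²=0 ⇒ x=−10/3=-3.3333; min R=1−1/(4·3/10)=0.1667>−1
Confirm numerically:
  x=-3.138: |R|=0.81611 <1
  x=-2.735: |R|=0.50907 <1
  x=-1.497: |R|=0.17530 <1
  x=-1.394: |R|=0.18897 <1
  x=-3.562: |R|=1.24435 >1
  x=-3.560: |R|=1.24208 >1
Interval (-3.3333, 0).

left endpoint -3.3333.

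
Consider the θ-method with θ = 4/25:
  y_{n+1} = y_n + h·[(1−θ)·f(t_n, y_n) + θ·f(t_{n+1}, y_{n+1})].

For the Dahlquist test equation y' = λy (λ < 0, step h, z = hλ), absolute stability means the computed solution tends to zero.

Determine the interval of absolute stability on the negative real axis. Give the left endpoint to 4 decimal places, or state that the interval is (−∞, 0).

Test eqn y'=λy, z=hλ:
  y_{n+1} = y_n + z·[21/25·y_n + 4/25·y_{n+1}] ⇒ (1 − 4/25z)y_{n+1} = (1 + 21/25z)y_n
  so R(z) = (1 + 21/25z)/(1 − 4/25z).

Find x<0 with |R(x)|<1.
x=-0.93: |R|=0.1905
R=−1: 1+21/25x = −1+4/25x ⇒ -17/25x=2 ⇒ x=2/(-17/25)=-2.9412
Confirm numerically:
  x=-2.577: |R|=0.82466 <1
  x=-1.880: |R|=0.44526 <1
  x=-1.405: |R|=0.14713 <1
  x=-3.532: |R|=1.25670 >1
  x=-3.256: |R|=1.14075 >1
Interval (-2.9412, 0).

z∈(-2.9412,0).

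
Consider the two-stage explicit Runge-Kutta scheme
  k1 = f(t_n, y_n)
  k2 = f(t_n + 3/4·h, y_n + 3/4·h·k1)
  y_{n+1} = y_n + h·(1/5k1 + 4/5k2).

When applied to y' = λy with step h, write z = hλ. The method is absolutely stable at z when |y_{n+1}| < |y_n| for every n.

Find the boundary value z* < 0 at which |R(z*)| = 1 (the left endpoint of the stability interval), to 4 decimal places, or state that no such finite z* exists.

With y'=λy (z=hλ):
  k1=λy_n ⇒ h·k1=z·y_n;  k2=λ(1+3/4z)y_n ⇒ h·k2=z(1+3/4z)y_n
  y_{n+1}/y_n = 1 + 1/5z + 4/5z(1+3/4z) = 1 + z + 3/5z²
  ⇒ R(z) = 1 + z + 3/5z².

Solve |R(x)|<1 on ℝ⁻.
x=-0.58: |R|=0.6218
R=1: x+3/5x²=0 ⇒ x=−5/3=-1.6667; min R=1−1/(4·3/5)=0.5833>−1
Confirm numerically:
  x=-1.485: |R|=0.83814 <1
  x=-1.479: |R|=0.83346 <1
  x=-1.370: |R|=0.75614 <1
  x=-1.333: |R|=0.73313 <1
  x=-2.126: |R|=1.58593 >1
  x=-1.859: |R|=1.21453 >1
Interval (-1.6667, 0).

z* = -1.6667.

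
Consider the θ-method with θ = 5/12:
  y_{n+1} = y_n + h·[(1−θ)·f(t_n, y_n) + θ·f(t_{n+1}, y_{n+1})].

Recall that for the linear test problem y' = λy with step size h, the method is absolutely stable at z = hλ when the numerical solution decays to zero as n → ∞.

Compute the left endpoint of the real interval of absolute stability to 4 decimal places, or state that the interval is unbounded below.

Set f=λy, z=hλ:
  y_{n+1} = y_n + z·[7/12·y_n + 5/12·y_{n+1}] ⇒ (1 − 5/12z)y_{n+1} = (1 + 7/12z)y_n
  so R(z) = (1 + 7/12z)/(1 − 5/12z).

Solve |R(x)|<1 on ℝ⁻.
x=-0.49: |R|=0.5931
R=−1: 1+7/12x = −1+5/12x ⇒ -1/6x=2 ⇒ x=2/(-1/6)=-12.0000
Confirm numerically:
  x=-10.941: |R|=0.96825 <1
  x=-10.610: |R|=0.95726 <1
  x=-6.123: |R|=0.72418 <1
  x=-12.555: |R|=1.01484 >1
  x=-12.293: |R|=1.00798 >1
Stable set (-12.0000, 0).

left endpoint -12.0000.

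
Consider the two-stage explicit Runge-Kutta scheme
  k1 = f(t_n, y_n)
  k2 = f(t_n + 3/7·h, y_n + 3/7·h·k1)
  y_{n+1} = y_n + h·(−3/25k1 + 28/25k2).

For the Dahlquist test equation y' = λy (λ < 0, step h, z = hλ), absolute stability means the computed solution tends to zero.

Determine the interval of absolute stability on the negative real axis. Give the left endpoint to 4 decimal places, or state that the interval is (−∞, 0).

On y'=λy, z=hλ:
  k1=λy_n ⇒ h·k1=z·y_n;  k2=λ(1+3/7z)y_n ⇒ h·k2=z(1+3/7z)y_n
  y_{n+1}/y_n = 1 − 3/25z + 28/25z(1+3/7z) = 1 + z + 12/25z²
  so R(z) = 1 + z + 12/25z².

Find x<0 with |R(x)|<1.
x=-1.66: |R|=0.6627
R=1: x+12/25x²=0 ⇒ x=−25/12=-2.0833; min R=1−1/(4·12/25)=0.4792>−1
Confirm numerically:
  x=-1.932: |R|=0.85966 <1
  x=-1.697: |R|=0.68531 <1
  x=-1.182: |R|=0.48862 <1
  x=-0.995: |R|=0.48021 <1
  x=-2.483: |R|=1.47634 >1
  x=-2.312: |R|=1.25377 >1
  x=-2.159: |R|=1.07841 >1
Stable set (-2.0833, 0).

z∈(-2.0833,0).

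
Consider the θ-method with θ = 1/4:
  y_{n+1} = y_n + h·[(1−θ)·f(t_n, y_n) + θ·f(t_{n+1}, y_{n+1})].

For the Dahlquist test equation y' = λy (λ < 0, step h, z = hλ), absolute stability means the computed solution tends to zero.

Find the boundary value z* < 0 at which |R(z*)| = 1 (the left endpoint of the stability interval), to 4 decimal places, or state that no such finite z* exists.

left endpoint -4.0000.

Test eqn y'=λy, z=hλ:
  y_{n+1} = y_n + z·[3/4·y_n + 1/4·y_{n+1}] ⇒ (1 − 1/4z)y_{n+1} = (1 + 3/4z)y_n
  R(z) = (1 + 3/4z)/(1 − 1/4z).

Boundary: |R(x)|=1, x<0.
x=-1.58: |R|=0.1326
R=−1: 1+3/4x = −1+1/4x ⇒ -1/2x=2 ⇒ x=2/(-1/2)=-4.0000
Confirm numerically:
  x=-2.647: |R|=0.59290 <1
  x=-2.587: |R|=0.57097 <1
  x=-2.547: |R|=0.55613 <1
  x=-4.565: |R|=1.13193 >1
  x=-4.314: |R|=1.07554 >1
Stable set (-4.0000, 0).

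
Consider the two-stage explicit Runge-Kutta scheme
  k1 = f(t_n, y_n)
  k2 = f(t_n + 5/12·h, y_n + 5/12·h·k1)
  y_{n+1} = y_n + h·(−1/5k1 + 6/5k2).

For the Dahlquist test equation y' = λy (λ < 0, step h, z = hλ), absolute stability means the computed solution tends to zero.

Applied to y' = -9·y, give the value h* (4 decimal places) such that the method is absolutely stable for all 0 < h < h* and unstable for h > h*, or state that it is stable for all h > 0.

Test eqn y'=λy, z=hλ:
  k1=λy_n ⇒ h·k1=z·y_n;  k2=λ(1+5/12z)y_n ⇒ h·k2=z(1+5/12z)y_n
  y_{n+1}/y_n = 1 − 1/5z + 6/5z(1+5/12z) = 1 + z + 1/2z²
  ⇒ R(z) = 1 + z + 1/2z².

Solve |R(x)|<1 on ℝ⁻.
x=-1.44: |R|=0.5968
R=1: x+1/2x²=0 ⇒ x=−2=-2.0000; min R=1−1/(4·1/2)=0.5000>−1
Confirm numerically:
  x=-1.925: |R|=0.92781 <1
  x=-1.880: |R|=0.88720 <1
  x=-1.726: |R|=0.76354 <1
  x=-2.443: |R|=1.54112 >1
  x=-2.427: |R|=1.51816 >1
So |R|<1 on (-2.0000, 0).

(-2.0000,0); λ=-9 ⇒ h* = (2)/9 = 0.2222.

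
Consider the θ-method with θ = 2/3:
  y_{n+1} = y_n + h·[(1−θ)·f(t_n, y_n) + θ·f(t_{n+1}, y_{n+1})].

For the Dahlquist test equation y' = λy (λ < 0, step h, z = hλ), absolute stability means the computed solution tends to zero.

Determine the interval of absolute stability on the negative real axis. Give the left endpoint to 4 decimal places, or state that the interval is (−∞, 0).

With y'=λy (z=hλ):
  y_{n+1} = y_n + z·[1/3·y_n + 2/3·y_{n+1}] ⇒ (1 − 2/3z)y_{n+1} = (1 + 1/3z)y_n
  R(z) = (1 + 1/3z)/(1 − 2/3z).

Boundary: |R(x)|=1, x<0.
x=-1.15: |R|=0.3491
x=-2: |R|=0.1429
x=-10: |R|=0.3043
x=-100: |R|=0.4778
θ=2/3≥1/2 ⇒ |1+1/3x|<|1−2/3x| ∀x<0 ⇒ interval (−∞,0).

(−∞, 0) — no finite endpoint.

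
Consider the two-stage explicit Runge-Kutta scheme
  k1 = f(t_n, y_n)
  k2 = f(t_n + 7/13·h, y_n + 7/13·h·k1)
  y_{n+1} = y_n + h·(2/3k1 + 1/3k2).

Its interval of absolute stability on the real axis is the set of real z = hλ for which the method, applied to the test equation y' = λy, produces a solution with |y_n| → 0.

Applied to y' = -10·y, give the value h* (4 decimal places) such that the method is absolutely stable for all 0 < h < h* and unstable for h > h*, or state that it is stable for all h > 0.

(-5.5714,0); λ=-10 ⇒ h* = (39/7)/10 = 0.5571.

With y'=λy (z=hλ):
  k1=λy_n ⇒ h·k1=z·y_n;  k2=λ(1+7/13z)y_n ⇒ h·k2=z(1+7/13z)y_n
  y_{n+1}/y_n = 1 + 2/3z + 1/3z(1+7/13z) = 1 + z + 7/39z²
  so R(z) = 1 + z + 7/39z².

Need |R(x)|<1, x<0.
x=-1.73: |R|=0.1928
R=1: x+7/39x²=0 ⇒ x=−39/7=-5.5714; min R=1−1/(4·7/39)=-0.3929>−1
Confirm numerically:
  x=-5.318: |R|=0.75810 <1
  x=-5.090: |R|=0.56017 <1
  x=-4.530: |R|=0.15324 <1
  x=-2.782: |R|=0.39285 <1
  x=-6.123: |R|=1.60618 >1
  x=-5.850: |R|=1.29250 >1
Stable set (-5.5714, 0).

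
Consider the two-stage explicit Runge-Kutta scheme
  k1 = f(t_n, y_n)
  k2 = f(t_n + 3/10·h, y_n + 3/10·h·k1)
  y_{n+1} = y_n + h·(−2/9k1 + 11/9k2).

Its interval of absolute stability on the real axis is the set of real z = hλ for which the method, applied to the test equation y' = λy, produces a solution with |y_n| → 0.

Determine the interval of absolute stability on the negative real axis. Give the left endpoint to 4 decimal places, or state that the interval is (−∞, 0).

Set f=λy, z=hλ:
  k1=λy_n ⇒ h·k1=z·y_n;  k2=λ(1+3/10z)y_n ⇒ h·k2=z(1+3/10z)y_n
  y_{n+1}/y_n = 1 − 2/9z + 11/9z(1+3/10z) = 1 + z + 11/30z²
  so R(z) = 1 + z + 11/30z².

Find x<0 with |R(x)|<1.
x=-0.95: |R|=0.3809
R=1: x+11/30x²=0 ⇒ x=−30/11=-2.7273; min R=1−1/(4·11/30)=0.3182>−1
Confirm numerically:
  x=-2.197: |R|=0.57283 <1
  x=-2.072: |R|=0.50217 <1
  x=-1.706: |R|=0.36116 <1
  x=-1.203: |R|=0.32764 <1
  x=-3.199: |R|=1.55332 >1
  x=-2.907: |R|=1.19157 >1
Stable set (-2.7273, 0).

(-2.7273, 0).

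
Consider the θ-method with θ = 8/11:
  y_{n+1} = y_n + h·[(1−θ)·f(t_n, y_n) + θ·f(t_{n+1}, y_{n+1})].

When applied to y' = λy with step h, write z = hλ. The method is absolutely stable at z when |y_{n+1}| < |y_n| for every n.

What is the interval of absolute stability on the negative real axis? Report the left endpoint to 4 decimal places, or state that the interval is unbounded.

(−∞, 0) — no finite endpoint.

Set f=λy, z=hλ:
  y_{n+1} = y_n + z·[3/11·y_n + 8/11·y_{n+1}] ⇒ (1 − 8/11z)y_{n+1} = (1 + 3/11z)y_n
  ⇒ R(z) = (1 + 3/11z)/(1 − 8/11z).

Boundary: |R(x)|=1, x<0.
x=-1.53: |R|=0.2758
x=-2: |R|=0.1852
x=-10: |R|=0.2088
x=-100: |R|=0.3564
θ=8/11≥1/2 ⇒ |1+3/11x|<|1−8/11x| ∀x<0 ⇒ interval (−∞,0).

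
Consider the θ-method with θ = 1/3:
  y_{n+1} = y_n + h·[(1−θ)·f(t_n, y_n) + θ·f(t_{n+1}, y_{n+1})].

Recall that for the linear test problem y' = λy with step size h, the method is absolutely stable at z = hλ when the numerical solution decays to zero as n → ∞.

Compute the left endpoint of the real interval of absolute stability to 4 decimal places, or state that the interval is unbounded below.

z* = -6.0000.

With y'=λy (z=hλ):
  y_{n+1} = y_n + z·[2/3·y_n + 1/3·y_{n+1}] ⇒ (1 − 1/3z)y_{n+1} = (1 + 2/3z)y_n
  Hence R(z) = (1 + 2/3z)/(1 − 1/3z).

Boundary: |R(x)|=1, x<0.
x=-1.49: |R|=0.0045
R=−1: 1+2/3x = −1+1/3x ⇒ -1/3x=2 ⇒ x=2/(-1/3)=-6.0000
Confirm numerically:
  x=-5.952: |R|=0.99464 <1
  x=-5.566: |R|=0.94933 <1
  x=-2.990: |R|=0.49750 <1
  x=-2.896: |R|=0.47354 <1
  x=-6.423: |R|=1.04489 >1
  x=-6.109: |R|=1.01197 >1
Stable set (-6.0000, 0).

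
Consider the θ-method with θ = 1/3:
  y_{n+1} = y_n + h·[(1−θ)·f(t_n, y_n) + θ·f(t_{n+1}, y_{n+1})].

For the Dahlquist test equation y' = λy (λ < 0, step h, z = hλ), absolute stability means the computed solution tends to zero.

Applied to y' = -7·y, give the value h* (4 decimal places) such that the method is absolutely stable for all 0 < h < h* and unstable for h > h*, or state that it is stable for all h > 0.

On y'=λy, z=hλ:
  y_{n+1} = y_n + z·[2/3·y_n + 1/3·y_{n+1}] ⇒ (1 − 1/3z)y_{n+1} = (1 + 2/3z)y_n
  ⇒ R(z) = (1 + 2/3z)/(1 − 1/3z).

Need |R(x)|<1, x<0.
x=-0.37: |R|=0.6706
R=−1: 1+2/3x = −1+1/3x ⇒ -1/3x=2 ⇒ x=2/(-1/3)=-6.0000
Confirm numerically:
  x=-4.972: |R|=0.87105 <1
  x=-4.878: |R|=0.85758 <1
  x=-4.439: |R|=0.79016 <1
  x=-6.528: |R|=1.05542 >1
  x=-6.228: |R|=1.02471 >1
  x=-6.092: |R|=1.01012 >1
So |R|<1 on (-6.0000, 0).

(-6.0000,0); λ=-7 ⇒ h* = (6)/7 = 0.8571.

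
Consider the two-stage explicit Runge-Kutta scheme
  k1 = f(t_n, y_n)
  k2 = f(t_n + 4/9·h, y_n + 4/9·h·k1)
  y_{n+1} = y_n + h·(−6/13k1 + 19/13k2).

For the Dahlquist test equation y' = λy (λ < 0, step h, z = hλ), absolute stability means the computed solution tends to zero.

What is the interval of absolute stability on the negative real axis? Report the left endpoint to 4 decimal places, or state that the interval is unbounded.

(-1.5395, 0).

Set f=λy, z=hλ:
  k1=λy_n ⇒ h·k1=z·y_n;  k2=λ(1+4/9z)y_n ⇒ h·k2=z(1+4/9z)y_n
  y_{n+1}/y_n = 1 − 6/13z + 19/13z(1+4/9z) = 1 + z + 76/117z²
  so R(z) = 1 + z + 76/117z².

Find x<0 with |R(x)|<1.
x=-1.41: |R|=0.8814
R=1: x+76/117x²=0 ⇒ x=−117/76=-1.5395; min R=1−1/(4·76/117)=0.6151>−1
Confirm numerically:
  x=-1.468: |R|=0.93184 <1
  x=-1.181: |R|=0.72500 <1
  x=-0.771: |R|=0.61513 <1
  x=-0.728: |R|=0.61626 <1
  x=-1.992: |R|=1.58555 >1
  x=-1.859: |R|=1.38585 >1
  x=-1.597: |R|=1.05968 >1
Interval (-1.5395, 0).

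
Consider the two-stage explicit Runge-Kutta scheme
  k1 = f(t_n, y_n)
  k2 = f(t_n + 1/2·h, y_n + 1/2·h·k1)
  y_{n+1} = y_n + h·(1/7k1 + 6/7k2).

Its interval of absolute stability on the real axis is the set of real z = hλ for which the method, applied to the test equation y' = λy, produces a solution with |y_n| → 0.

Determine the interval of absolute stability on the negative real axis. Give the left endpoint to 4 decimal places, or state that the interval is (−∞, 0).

z∈(-2.3333,0).

With y'=λy (z=hλ):
  k1=λy_n ⇒ h·k1=z·y_n;  k2=λ(1+1/2z)y_n ⇒ h·k2=z(1+1/2z)y_n
  y_{n+1}/y_n = 1 + 1/7z + 6/7z(1+1/2z) = 1 + z + 3/7z²
  R(z) = 1 + z + 3/7z².

Find x<0 with |R(x)|<1.
x=-0.5: |R|=0.6071
R=1: x+3/7x²=0 ⇒ x=−7/3=-2.3333; min R=1−1/(4·3/7)=0.4167>−1
Confirm numerically:
  x=-2.217: |R|=0.88947 <1
  x=-1.535: |R|=0.47481 <1
  x=-1.308: |R|=0.42523 <1
  x=-2.874: |R|=1.66595 >1
  x=-2.802: |R|=1.56280 >1
  x=-2.620: |R|=1.32189 >1
Stable set (-2.3333, 0).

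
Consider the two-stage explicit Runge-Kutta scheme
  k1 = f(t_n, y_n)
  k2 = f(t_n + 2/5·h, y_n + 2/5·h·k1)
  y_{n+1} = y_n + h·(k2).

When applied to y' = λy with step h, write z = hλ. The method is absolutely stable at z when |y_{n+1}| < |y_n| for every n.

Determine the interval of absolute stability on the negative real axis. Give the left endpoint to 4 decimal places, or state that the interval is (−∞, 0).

z∈(-2.5000,0).

With y'=λy (z=hλ):
  k1=λy_n ⇒ h·k1=z·y_n;  k2=λ(1+2/5z)y_n ⇒ h·k2=z(1+2/5z)y_n
  y_{n+1}/y_n = 1 + z(1+2/5z) = 1 + z + 2/5z²
  Hence R(z) = 1 + z + 2/5z².

Boundary: |R(x)|=1, x<0.
x=-1.53: |R|=0.4064
R=1: x+2/5x²=0 ⇒ x=−5/2=-2.5000; min R=1−1/(4·2/5)=0.3750>−1
Confirm numerically:
  x=-2.465: |R|=0.96549 <1
  x=-2.426: |R|=0.92819 <1
  x=-2.264: |R|=0.78628 <1
  x=-1.556: |R|=0.41245 <1
  x=-2.962: |R|=1.54738 >1
  x=-2.533: |R|=1.03344 >1
Interval (-2.5000, 0).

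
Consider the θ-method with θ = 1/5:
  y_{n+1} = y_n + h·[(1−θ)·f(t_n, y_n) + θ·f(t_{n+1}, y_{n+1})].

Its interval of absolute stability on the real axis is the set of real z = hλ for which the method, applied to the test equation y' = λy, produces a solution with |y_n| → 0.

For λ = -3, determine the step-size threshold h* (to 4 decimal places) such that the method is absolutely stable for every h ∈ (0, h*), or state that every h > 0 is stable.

On y'=λy, z=hλ:
  y_{n+1} = y_n + z·[4/5·y_n + 1/5·y_{n+1}] ⇒ (1 − 1/5z)y_{n+1} = (1 + 4/5z)y_n
  so R(z) = (1 + 4/5z)/(1 − 1/5z).

Need |R(x)|<1, x<0.
x=-1.06: |R|=0.1254
R=−1: 1+4/5x = −1+1/5x ⇒ -3/5x=2 ⇒ x=2/(-3/5)=-3.3333
Confirm numerically:
  x=-3.293: |R|=0.98541 <1
  x=-2.797: |R|=0.79364 <1
  x=-2.136: |R|=0.49664 <1
  x=-1.837: |R|=0.34343 <1
  x=-3.798: |R|=1.15845 >1
  x=-3.660: |R|=1.11316 >1
  x=-3.415: |R|=1.02911 >1
Interval (-3.3333, 0).

(-3.3333,0); λ=-3 ⇒ h* = (10/3)/3 = 1.1111.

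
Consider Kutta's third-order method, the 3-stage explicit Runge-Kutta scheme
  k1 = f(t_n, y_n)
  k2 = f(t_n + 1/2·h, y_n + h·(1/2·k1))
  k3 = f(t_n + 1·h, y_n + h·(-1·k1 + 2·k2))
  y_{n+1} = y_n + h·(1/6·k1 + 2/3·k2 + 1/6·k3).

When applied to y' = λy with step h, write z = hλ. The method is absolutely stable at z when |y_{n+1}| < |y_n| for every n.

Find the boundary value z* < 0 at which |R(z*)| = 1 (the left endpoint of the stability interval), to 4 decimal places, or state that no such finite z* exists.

Set f=λy, z=hλ:
  order 3, 3-stage ⇒ R(z)=1+z+z^2/2+z^3/6
  (e.g. R(-0.64)=0.52111, |R|=0.52111)

Need |R(x)|<1, x<0.
x=-0.64: |R|=0.5211
|R(-2.78)|=1.4966 |R(-1.82)|=0.1686 |R(-1.47)|=0.0810
Bisect:
  x_lo=-3.1244 |R|=2.3267  x_hi=-0.1219 |R|=0.8852
  mid=-1.62314 |R|=0.01857 →hi
  mid=-2.37375 |R|=0.78563 →hi
  mid=-2.74905 |R|=1.43297 →lo
  mid=-2.56140 |R|=1.08181 →lo
  mid=-2.46757 |R|=0.92726 →hi
  mid=-2.51449 |R|=1.00287 →lo
  mid=-2.49103 |R|=0.96465 →hi
  mid=-2.50276 |R|=0.98366 →hi
  mid=-2.50862 |R|=0.99324 →hi
  mid=-2.51156 |R|=0.99804 →hi
  ...
  [-2.51284,-2.51265] ⇒ x*=-2.5127
Stable set (-2.5127, 0).

left endpoint -2.5127.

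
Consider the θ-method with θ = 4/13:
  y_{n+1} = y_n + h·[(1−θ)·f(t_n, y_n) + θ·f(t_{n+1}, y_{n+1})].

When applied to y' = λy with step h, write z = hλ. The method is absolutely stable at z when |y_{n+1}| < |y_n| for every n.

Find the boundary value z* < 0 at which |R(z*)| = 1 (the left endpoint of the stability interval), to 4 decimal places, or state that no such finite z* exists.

Test eqn y'=λy, z=hλ:
  y_{n+1} = y_n + z·[9/13·y_n + 4/13·y_{n+1}] ⇒ (1 − 4/13z)y_{n+1} = (1 + 9/13z)y_n
  so R(z) = (1 + 9/13z)/(1 − 4/13z).

Find x<0 with |R(x)|<1.
x=-0.8: |R|=0.3580
R=−1: 1+9/13x = −1+4/13x ⇒ -5/13x=2 ⇒ x=2/(-5/13)=-5.2000
Confirm numerically:
  x=-4.595: |R|=0.90360 <1
  x=-3.917: |R|=0.77623 <1
  x=-3.414: |R|=0.66499 <1
  x=-2.279: |R|=0.33962 <1
  x=-5.719: |R|=1.07233 >1
  x=-5.279: |R|=1.01158 >1
Stable set (-5.2000, 0).

left endpoint -5.2000.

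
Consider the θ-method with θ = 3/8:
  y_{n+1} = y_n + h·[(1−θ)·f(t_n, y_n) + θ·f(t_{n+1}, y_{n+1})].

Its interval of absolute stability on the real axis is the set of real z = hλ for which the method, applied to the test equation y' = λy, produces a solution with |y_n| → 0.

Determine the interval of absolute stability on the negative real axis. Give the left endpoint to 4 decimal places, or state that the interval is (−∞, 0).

Test eqn y'=λy, z=hλ:
  y_{n+1} = y_n + z·[5/8·y_n + 3/8·y_{n+1}] ⇒ (1 − 3/8z)y_{n+1} = (1 + 5/8z)y_n
  Hence R(z) = (1 + 5/8z)/(1 − 3/8z).

Solve |R(x)|<1 on ℝ⁻.
x=-0.84: |R|=0.3612
R=−1: 1+5/8x = −1+3/8x ⇒ -1/4x=2 ⇒ x=2/(-1/4)=-8.0000
Confirm numerically:
  x=-7.830: |R|=0.98920 <1
  x=-7.817: |R|=0.98836 <1
  x=-7.366: |R|=0.95787 <1
  x=-4.686: |R|=0.69952 <1
  x=-8.346: |R|=1.02095 >1
  x=-8.261: |R|=1.01592 >1
  x=-8.232: |R|=1.01419 >1
So |R|<1 on (-8.0000, 0).

z∈(-8.0000,0).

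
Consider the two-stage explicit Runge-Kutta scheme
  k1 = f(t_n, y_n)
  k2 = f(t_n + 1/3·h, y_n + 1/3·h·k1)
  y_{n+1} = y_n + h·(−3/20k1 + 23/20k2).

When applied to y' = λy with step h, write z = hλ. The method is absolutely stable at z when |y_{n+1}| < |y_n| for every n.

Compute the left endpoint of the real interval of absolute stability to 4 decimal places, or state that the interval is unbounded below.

On y'=λy, z=hλ:
  k1=λy_n ⇒ h·k1=z·y_n;  k2=λ(1+1/3z)y_n ⇒ h·k2=z(1+1/3z)y_n
  y_{n+1}/y_n = 1 − 3/20z + 23/20z(1+1/3z) = 1 + z + 23/60z²
  ⇒ R(z) = 1 + z + 23/60z².

Find x<0 with |R(x)|<1.
x=-0.98: |R|=0.3882
R=1: x+23/60x²=0 ⇒ x=−60/23=-2.6087; min R=1−1/(4·23/60)=0.3478>−1
Confirm numerically:
  x=-2.459: |R|=0.85889 <1
  x=-2.344: |R|=0.76216 <1
  x=-1.157: |R|=0.35615 <1
  x=-2.785: |R|=1.18822 >1
  x=-2.758: |R|=1.15785 >1
  x=-2.655: |R|=1.04713 >1
Interval (-2.6087, 0).

z* = -2.6087.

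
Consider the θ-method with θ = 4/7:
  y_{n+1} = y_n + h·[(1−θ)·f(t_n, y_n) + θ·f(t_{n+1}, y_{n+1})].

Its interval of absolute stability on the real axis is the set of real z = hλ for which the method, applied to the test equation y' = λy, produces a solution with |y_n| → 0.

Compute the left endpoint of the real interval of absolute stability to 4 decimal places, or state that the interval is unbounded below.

Set f=λy, z=hλ:
  y_{n+1} = y_n + z·[3/7·y_n + 4/7·y_{n+1}] ⇒ (1 − 4/7z)y_{n+1} = (1 + 3/7z)y_n
  ⇒ R(z) = (1 + 3/7z)/(1 − 4/7z).

Find x<0 with |R(x)|<1.
x=-0.4: |R|=0.6744
x=-2: |R|=0.0667
x=-10: |R|=0.4894
x=-100: |R|=0.7199
θ=4/7≥1/2 ⇒ |1+3/7x|<|1−4/7x| ∀x<0 ⇒ unbounded interval.

unbounded; (−∞, 0).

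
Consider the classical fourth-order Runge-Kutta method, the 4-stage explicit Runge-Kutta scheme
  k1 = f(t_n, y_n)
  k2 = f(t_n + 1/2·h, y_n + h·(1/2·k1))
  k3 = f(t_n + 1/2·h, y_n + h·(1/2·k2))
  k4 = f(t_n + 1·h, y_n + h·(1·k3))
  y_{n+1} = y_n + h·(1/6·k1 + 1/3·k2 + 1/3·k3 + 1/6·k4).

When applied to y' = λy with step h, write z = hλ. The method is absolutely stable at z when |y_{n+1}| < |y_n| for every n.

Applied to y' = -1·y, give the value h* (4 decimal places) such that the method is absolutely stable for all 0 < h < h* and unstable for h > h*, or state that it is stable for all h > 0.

(-2.7853,0); λ=-1 ⇒ h* = 2.7853.

On y'=λy, z=hλ:
  order 4, 4-stage ⇒ R(z)=1+z+z^2/2+z^3/6+z^4/24
  (e.g. R(-0.83)=0.43893, |R|=0.43893)

Boundary: |R(x)|=1, x<0.
x=-0.83: |R|=0.4389
|R(-3.02)|=1.4155 |R(-2.94)|=1.2594 |R(-1.09)|=0.3470
Bisect:
  x_lo=-3.6552 |R|=3.3236  x_hi=-0.3455 |R|=0.7079
  mid=-2.00040 |R|=0.33347 →hi
  mid=-2.82782 |R|=1.06604 →lo
  mid=-2.41411 |R|=0.57017 →hi
  mid=-2.62097 |R|=0.77922 →hi
  mid=-2.72439 |R|=0.91200 →hi
  mid=-2.77611 |R|=0.98624 →hi
  mid=-2.80197 |R|=1.02543 →lo
  ...
  [-2.78540,-2.78520] ⇒ x*=-2.7853
Stable set (-2.7853, 0).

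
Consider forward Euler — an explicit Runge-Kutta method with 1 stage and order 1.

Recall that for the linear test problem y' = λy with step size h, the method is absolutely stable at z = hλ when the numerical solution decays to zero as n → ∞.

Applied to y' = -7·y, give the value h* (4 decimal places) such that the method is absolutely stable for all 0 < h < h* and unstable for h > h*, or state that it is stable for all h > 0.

On y'=λy, z=hλ:
  order 1, 1-stage ⇒ R(z)=1+z
  (e.g. R(-1.07)=-0.07000, |R|=0.07000)

Need |R(x)|<1, x<0.
x=-1.07: |R|=0.0700
|R(-1.8)|=0.8000 |R(-1.75)|=0.7500 |R(-1.74)|=0.7400
Bisect:
  x_lo=-2.8482 |R|=1.8482  x_hi=-0.2315 |R|=0.7685
  mid=-1.53988 |R|=0.53988 →hi
  mid=-2.19406 |R|=1.19406 →lo
  mid=-1.86697 |R|=0.86697 →hi
  mid=-2.03052 |R|=1.03052 →lo
  mid=-1.94874 |R|=0.94874 →hi
  mid=-1.98963 |R|=0.98963 →hi
  mid=-2.01007 |R|=1.01007 →lo
  mid=-1.99985 |R|=0.99985 →hi
  mid=-2.00496 |R|=1.00496 →lo
  ...
  [-2.00001,-1.99985] ⇒ x*=-2.0000
Interval (-2.0000, 0).

(-2.0000,0); λ=-7 ⇒ h* = 0.2857.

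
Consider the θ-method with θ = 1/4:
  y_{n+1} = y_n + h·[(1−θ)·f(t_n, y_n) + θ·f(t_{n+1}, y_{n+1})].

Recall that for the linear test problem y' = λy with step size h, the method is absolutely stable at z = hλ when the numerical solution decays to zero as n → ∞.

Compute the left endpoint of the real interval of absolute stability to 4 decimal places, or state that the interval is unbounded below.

On y'=λy, z=hλ:
  y_{n+1} = y_n + z·[3/4·y_n + 1/4·y_{n+1}] ⇒ (1 − 1/4z)y_{n+1} = (1 + 3/4z)y_n
  Hence R(z) = (1 + 3/4z)/(1 − 1/4z).

Find x<0 with |R(x)|<1.
x=-0.35: |R|=0.6782
R=−1: 1+3/4x = −1+1/4x ⇒ -1/2x=2 ⇒ x=2/(-1/2)=-4.0000
Confirm numerically:
  x=-3.661: |R|=0.91150 <1
  x=-3.076: |R|=0.73884 <1
  x=-2.342: |R|=0.47714 <1
  x=-2.335: |R|=0.47435 <1
  x=-4.577: |R|=1.13455 >1
  x=-4.252: |R|=1.06108 >1
  x=-4.039: |R|=1.00970 >1
So |R|<1 on (-4.0000, 0).

left endpoint -4.0000.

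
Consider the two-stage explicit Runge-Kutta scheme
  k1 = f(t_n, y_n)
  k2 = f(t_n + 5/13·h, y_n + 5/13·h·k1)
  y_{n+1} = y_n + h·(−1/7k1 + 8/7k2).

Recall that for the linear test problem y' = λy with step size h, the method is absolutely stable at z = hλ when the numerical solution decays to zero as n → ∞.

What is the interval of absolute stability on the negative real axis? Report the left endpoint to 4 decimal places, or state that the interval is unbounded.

Set f=λy, z=hλ:
  k1=λy_n ⇒ h·k1=z·y_n;  k2=λ(1+5/13z)y_n ⇒ h·k2=z(1+5/13z)y_n
  y_{n+1}/y_n = 1 − 1/7z + 8/7z(1+5/13z) = 1 + z + 40/91z²
  Hence R(z) = 1 + z + 40/91z².

Find x<0 with |R(x)|<1.
x=-1.7: |R|=0.5703
R=1: x+40/91x²=0 ⇒ x=−91/40=-2.2750; min R=1−1/(4·40/91)=0.4313>−1
Confirm numerically:
  x=-2.125: |R|=0.85989 <1
  x=-1.823: |R|=0.63780 <1
  x=-1.647: |R|=0.54536 <1
  x=-1.247: |R|=0.43652 <1
  x=-2.810: |R|=1.66081 >1
  x=-2.304: |R|=1.02937 >1
Stable set (-2.2750, 0).

(-2.2750, 0).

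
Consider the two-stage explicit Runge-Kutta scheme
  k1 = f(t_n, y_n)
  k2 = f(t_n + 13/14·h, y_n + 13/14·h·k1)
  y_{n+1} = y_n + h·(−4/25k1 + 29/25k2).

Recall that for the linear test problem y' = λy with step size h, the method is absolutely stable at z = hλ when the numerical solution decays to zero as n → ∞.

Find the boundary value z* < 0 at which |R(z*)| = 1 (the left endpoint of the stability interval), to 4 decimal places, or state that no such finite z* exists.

left endpoint -0.9284.

Test eqn y'=λy, z=hλ:
  k1=λy_n ⇒ h·k1=z·y_n;  k2=λ(1+13/14z)y_n ⇒ h·k2=z(1+13/14z)y_n
  y_{n+1}/y_n = 1 − 4/25z + 29/25z(1+13/14z) = 1 + z + 377/350z²
  Hence R(z) = 1 + z + 377/350z².

Solve |R(x)|<1 on ℝ⁻.
x=-1.32: |R|=1.5568
R=1: x+377/350x²=0 ⇒ x=−350/377=-0.9284; min R=1−1/(4·377/350)=0.7679>−1
Confirm numerically:
  x=-0.881: |R|=0.95504 <1
  x=-0.800: |R|=0.88937 <1
  x=-0.479: |R|=0.76814 <1
  x=-0.400: |R|=0.77234 <1
  x=-1.200: |R|=1.35109 >1
  x=-1.185: |R|=1.32755 >1
  x=-0.978: |R|=1.05227 >1
So |R|<1 on (-0.9284, 0).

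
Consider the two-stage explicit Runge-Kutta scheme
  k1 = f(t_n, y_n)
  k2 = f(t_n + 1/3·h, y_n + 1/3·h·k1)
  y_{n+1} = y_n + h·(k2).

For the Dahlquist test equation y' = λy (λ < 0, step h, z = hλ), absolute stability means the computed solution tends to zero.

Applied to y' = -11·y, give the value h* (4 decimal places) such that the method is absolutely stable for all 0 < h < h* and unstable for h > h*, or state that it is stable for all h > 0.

Set f=λy, z=hλ:
  k1=λy_n ⇒ h·k1=z·y_n;  k2=λ(1+1/3z)y_n ⇒ h·k2=z(1+1/3z)y_n
  y_{n+1}/y_n = 1 + z(1+1/3z) = 1 + z + 1/3z²
  R(z) = 1 + z + 1/3z².

Need |R(x)|<1, x<0.
x=-0.52: |R|=0.5701
R=1: x+1/3x²=0 ⇒ x=−3=-3.0000; min R=1−1/(4·1/3)=0.2500>−1
Confirm numerically:
  x=-2.304: |R|=0.46547 <1
  x=-1.597: |R|=0.25314 <1
  x=-1.251: |R|=0.27067 <1
  x=-1.205: |R|=0.27901 <1
  x=-3.337: |R|=1.37486 >1
  x=-3.189: |R|=1.20091 >1
So |R|<1 on (-3.0000, 0).

(-3.0000,0); λ=-11 ⇒ h* = (3)/11 = 0.2727.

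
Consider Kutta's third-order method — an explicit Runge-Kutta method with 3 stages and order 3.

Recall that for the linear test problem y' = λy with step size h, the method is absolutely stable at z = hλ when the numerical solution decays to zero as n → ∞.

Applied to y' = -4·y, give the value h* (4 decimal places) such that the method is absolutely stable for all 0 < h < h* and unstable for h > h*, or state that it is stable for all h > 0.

(-2.5127,0); λ=-4 ⇒ h* = 0.6282.

Set f=λy, z=hλ:
  order 3, 3-stage ⇒ R(z)=1+z+z^2/2+z^3/6
  (e.g. R(-0.87)=0.39870, |R|=0.39870)

Solve |R(x)|<1 on ℝ⁻.
x=-0.87: |R|=0.3987
|R(-1.8)|=0.1520 |R(-0.62)|=0.5325
Bisect:
  x_lo=-3.2675 |R|=2.7436  x_hi=-0.3338 |R|=0.7157
  mid=-1.80065 |R|=0.15253 →hi
  mid=-2.53409 |R|=1.03545 →lo
  mid=-2.16737 |R|=0.51549 →hi
  mid=-2.35073 |R|=0.75276 →hi
  mid=-2.44241 |R|=0.88804 →hi
  mid=-2.48825 |R|=0.96018 →hi
  mid=-2.51117 |R|=0.99742 →hi
  mid=-2.52263 |R|=1.01633 →lo
  mid=-2.51690 |R|=1.00685 →lo
  mid=-2.51404 |R|=1.00213 →lo
  ...
  [-2.51279,-2.51261] ⇒ x*=-2.5127
Stable set (-2.5127, 0).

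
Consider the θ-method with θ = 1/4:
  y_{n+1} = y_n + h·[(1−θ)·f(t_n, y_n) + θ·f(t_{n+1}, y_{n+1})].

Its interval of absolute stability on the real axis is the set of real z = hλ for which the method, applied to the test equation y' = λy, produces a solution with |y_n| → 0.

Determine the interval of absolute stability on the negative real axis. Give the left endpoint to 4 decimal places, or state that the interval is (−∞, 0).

Test eqn y'=λy, z=hλ:
  y_{n+1} = y_n + z·[3/4·y_n + 1/4·y_{n+1}] ⇒ (1 − 1/4z)y_{n+1} = (1 + 3/4z)y_n
  R(z) = (1 + 3/4z)/(1 − 1/4z).

Find x<0 with |R(x)|<1.
x=-1.6: |R|=0.1429
R=−1: 1+3/4x = −1+1/4x ⇒ -1/2x=2 ⇒ x=2/(-1/2)=-4.0000
Confirm numerically:
  x=-2.949: |R|=0.69751 <1
  x=-2.684: |R|=0.60622 <1
  x=-2.369: |R|=0.48783 <1
  x=-1.771: |R|=0.22752 <1
  x=-4.578: |R|=1.13476 >1
  x=-4.147: |R|=1.03609 >1
  x=-4.107: |R|=1.02640 >1
Stable set (-4.0000, 0).

(-4.0000, 0).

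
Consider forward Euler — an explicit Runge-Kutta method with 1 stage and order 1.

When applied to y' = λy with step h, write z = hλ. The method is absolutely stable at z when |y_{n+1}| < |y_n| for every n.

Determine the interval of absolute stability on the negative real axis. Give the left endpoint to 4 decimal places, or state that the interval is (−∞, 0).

(-2.0000, 0).

Set f=λy, z=hλ:
  order 1, 1-stage ⇒ R(z)=1+z
  (e.g. R(-1.69)=-0.69000, |R|=0.69000)

Find x<0 with |R(x)|<1.
x=-1.69: |R|=0.6900
|R(-2.19)|=1.1900 |R(-1.95)|=0.9500 |R(-1.15)|=0.1500
Bisect:
  x_lo=-2.6057 |R|=1.6057  x_hi=-0.2183 |R|=0.7817
  mid=-1.41200 |R|=0.41200 →hi
  mid=-2.00884 |R|=1.00884 →lo
  mid=-1.71042 |R|=0.71042 →hi
  mid=-1.85963 |R|=0.85963 →hi
  mid=-1.93423 |R|=0.93423 →hi
  mid=-1.97154 |R|=0.97154 →hi
  mid=-1.99019 |R|=0.99019 →hi
  mid=-1.99951 |R|=0.99951 →hi
  mid=-2.00418 |R|=1.00418 →lo
  mid=-2.00185 |R|=1.00185 →lo
  ...
  [-2.00010,-1.99995] ⇒ x*=-2.0000
So |R|<1 on (-2.0000, 0).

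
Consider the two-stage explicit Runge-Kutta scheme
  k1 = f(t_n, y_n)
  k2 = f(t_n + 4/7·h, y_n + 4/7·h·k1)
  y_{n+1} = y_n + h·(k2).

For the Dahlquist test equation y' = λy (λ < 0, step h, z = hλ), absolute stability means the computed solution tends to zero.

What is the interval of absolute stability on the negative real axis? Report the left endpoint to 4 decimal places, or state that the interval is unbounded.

With y'=λy (z=hλ):
  k1=λy_n ⇒ h·k1=z·y_n;  k2=λ(1+4/7z)y_n ⇒ h·k2=z(1+4/7z)y_n
  y_{n+1}/y_n = 1 + z(1+4/7z) = 1 + z + 4/7z²
  so R(z) = 1 + z + 4/7z².

Need |R(x)|<1, x<0.
x=-1.45: |R|=0.7514
R=1: x+4/7x²=0 ⇒ x=−7/4=-1.7500; min R=1−1/(4·4/7)=0.5625>−1
Confirm numerically:
  x=-1.634: |R|=0.89169 <1
  x=-1.522: |R|=0.80171 <1
  x=-1.026: |R|=0.57553 <1
  x=-0.888: |R|=0.56260 <1
  x=-2.287: |R|=1.70178 >1
  x=-1.799: |R|=1.05037 >1
  x=-1.784: |R|=1.03466 >1
Interval (-1.7500, 0).

(-1.7500, 0).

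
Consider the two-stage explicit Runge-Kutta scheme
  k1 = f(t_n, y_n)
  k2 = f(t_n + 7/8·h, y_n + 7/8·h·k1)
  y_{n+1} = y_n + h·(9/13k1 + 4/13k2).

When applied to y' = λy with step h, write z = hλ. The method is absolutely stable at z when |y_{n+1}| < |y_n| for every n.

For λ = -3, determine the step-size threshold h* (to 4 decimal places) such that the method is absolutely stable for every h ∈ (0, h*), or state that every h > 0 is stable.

(-3.7143,0); λ=-3 ⇒ h* = (26/7)/3 = 1.2381.

Test eqn y'=λy, z=hλ:
  k1=λy_n ⇒ h·k1=z·y_n;  k2=λ(1+7/8z)y_n ⇒ h·k2=z(1+7/8z)y_n
  y_{n+1}/y_n = 1 + 9/13z + 4/13z(1+7/8z) = 1 + z + 7/26z²
  R(z) = 1 + z + 7/26z².

Find x<0 with |R(x)|<1.
x=-1.34: |R|=0.1434
R=1: x+7/26x²=0 ⇒ x=−26/7=-3.7143; min R=1−1/(4·7/26)=0.0714>−1
Confirm numerically:
  x=-2.546: |R|=0.19919 <1
  x=-2.407: |R|=0.15283 <1
  x=-2.124: |R|=0.09060 <1
  x=-4.260: |R|=1.62589 >1
  x=-4.174: |R|=1.51661 >1
Interval (-3.7143, 0).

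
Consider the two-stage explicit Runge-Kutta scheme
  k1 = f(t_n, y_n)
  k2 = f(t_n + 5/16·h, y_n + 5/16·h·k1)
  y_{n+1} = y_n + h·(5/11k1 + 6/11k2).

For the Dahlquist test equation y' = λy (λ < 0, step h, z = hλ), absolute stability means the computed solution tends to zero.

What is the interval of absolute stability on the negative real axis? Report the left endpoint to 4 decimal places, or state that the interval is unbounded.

(-5.8667, 0).

Test eqn y'=λy, z=hλ:
  k1=λy_n ⇒ h·k1=z·y_n;  k2=λ(1+5/16z)y_n ⇒ h·k2=z(1+5/16z)y_n
  y_{n+1}/y_n = 1 + 5/11z + 6/11z(1+5/16z) = 1 + z + 15/88z²
  R(z) = 1 + z + 15/88z².

Solve |R(x)|<1 on ℝ⁻.
x=-1.35: |R|=0.0393
R=1: x+15/88x²=0 ⇒ x=−88/15=-5.8667; min R=1−1/(4·15/88)=-0.4667>−1
Confirm numerically:
  x=-5.613: |R|=0.75730 <1
  x=-3.601: |R|=0.39068 <1
  x=-3.481: |R|=0.41554 <1
  x=-2.592: |R|=0.44681 <1
  x=-6.462: |R|=1.65575 >1
  x=-6.139: |R|=1.28498 >1
  x=-6.092: |R|=1.23399 >1
Interval (-5.8667, 0).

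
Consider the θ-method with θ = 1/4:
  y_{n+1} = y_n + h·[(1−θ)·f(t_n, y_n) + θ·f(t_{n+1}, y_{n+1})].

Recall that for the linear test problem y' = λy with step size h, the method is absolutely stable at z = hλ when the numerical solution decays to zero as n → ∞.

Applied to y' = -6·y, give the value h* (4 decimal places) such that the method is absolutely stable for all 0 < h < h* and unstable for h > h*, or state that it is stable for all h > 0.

With y'=λy (z=hλ):
  y_{n+1} = y_n + z·[3/4·y_n + 1/4·y_{n+1}] ⇒ (1 − 1/4z)y_{n+1} = (1 + 3/4z)y_n
  R(z) = (1 + 3/4z)/(1 − 1/4z).

Solve |R(x)|<1 on ℝ⁻.
x=-0.49: |R|=0.5635
R=−1: 1+3/4x = −1+1/4x ⇒ -1/2x=2 ⇒ x=2/(-1/2)=-4.0000
Confirm numerically:
  x=-3.580: |R|=0.88918 <1
  x=-3.396: |R|=0.83667 <1
  x=-2.459: |R|=0.52284 <1
  x=-1.916: |R|=0.29547 <1
  x=-4.432: |R|=1.10247 >1
  x=-4.394: |R|=1.09388 >1
  x=-4.039: |R|=1.00970 >1
Stable set (-4.0000, 0).

(-4.0000,0); λ=-6 ⇒ h* = (4)/6 = 0.6667.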